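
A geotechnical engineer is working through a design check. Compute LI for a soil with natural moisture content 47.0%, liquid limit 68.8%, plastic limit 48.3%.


Result: -0.063

Derivation:
First compute the plasticity index:
PI = LL - PL = 68.8 - 48.3 = 20.5
Then compute the liquidity index:
LI = (w - PL) / PI
LI = (47.0 - 48.3) / 20.5
LI = -0.063


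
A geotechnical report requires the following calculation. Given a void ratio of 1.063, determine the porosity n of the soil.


Using the relation n = e / (1 + e)
n = 1.063 / (1 + 1.063)
n = 1.063 / 2.063
n = 0.5153


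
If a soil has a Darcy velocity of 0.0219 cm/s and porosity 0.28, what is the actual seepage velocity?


Using v_s = v_d / n
v_s = 0.0219 / 0.28
v_s = 0.07821 cm/s


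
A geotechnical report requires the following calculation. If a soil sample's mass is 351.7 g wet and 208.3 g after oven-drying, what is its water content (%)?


Using w = (m_wet - m_dry) / m_dry * 100
m_wet - m_dry = 351.7 - 208.3 = 143.4 g
w = 143.4 / 208.3 * 100
w = 68.84 %


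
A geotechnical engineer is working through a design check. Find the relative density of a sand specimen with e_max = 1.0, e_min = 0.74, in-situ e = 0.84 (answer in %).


Result: 61.54 %

Derivation:
Using Dr = (e_max - e) / (e_max - e_min) * 100
e_max - e = 1.0 - 0.84 = 0.16
e_max - e_min = 1.0 - 0.74 = 0.26
Dr = 0.16 / 0.26 * 100
Dr = 61.54 %


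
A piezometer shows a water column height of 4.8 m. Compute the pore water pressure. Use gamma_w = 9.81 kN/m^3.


Using u = gamma_w * h_w
u = 9.81 * 4.8
u = 47.09 kPa


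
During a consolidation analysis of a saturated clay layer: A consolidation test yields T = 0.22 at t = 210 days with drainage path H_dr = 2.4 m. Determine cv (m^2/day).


Using cv = T * H_dr^2 / t
H_dr^2 = 2.4^2 = 5.76
cv = 0.22 * 5.76 / 210
cv = 0.00603 m^2/day


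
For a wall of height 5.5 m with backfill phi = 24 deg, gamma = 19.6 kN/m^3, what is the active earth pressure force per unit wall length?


Result: 125.02 kN/m

Derivation:
Compute active earth pressure coefficient:
Ka = tan^2(45 - phi/2) = tan^2(33.0) = 0.42173
Compute active force:
Pa = 0.5 * Ka * gamma * H^2
Pa = 0.5 * 0.42173 * 19.6 * 5.5^2
Pa = 125.02 kN/m


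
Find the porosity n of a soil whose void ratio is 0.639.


Using the relation n = e / (1 + e)
n = 0.639 / (1 + 0.639)
n = 0.639 / 1.639
n = 0.3899


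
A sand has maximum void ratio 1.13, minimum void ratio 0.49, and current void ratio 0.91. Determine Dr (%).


Using Dr = (e_max - e) / (e_max - e_min) * 100
e_max - e = 1.13 - 0.91 = 0.22
e_max - e_min = 1.13 - 0.49 = 0.64
Dr = 0.22 / 0.64 * 100
Dr = 34.37 %


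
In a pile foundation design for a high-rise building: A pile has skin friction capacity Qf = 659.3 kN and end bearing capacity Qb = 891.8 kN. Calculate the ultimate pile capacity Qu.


Result: 1551.1 kN

Derivation:
Using Qu = Qf + Qb
Qu = 659.3 + 891.8
Qu = 1551.1 kN


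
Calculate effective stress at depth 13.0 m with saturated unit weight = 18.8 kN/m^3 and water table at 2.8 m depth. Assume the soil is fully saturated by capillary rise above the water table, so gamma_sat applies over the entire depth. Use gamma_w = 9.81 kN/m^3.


Total stress = gamma_sat * depth
sigma = 18.8 * 13.0 = 244.4 kPa
Pore water pressure u = gamma_w * (depth - d_wt)
u = 9.81 * (13.0 - 2.8) = 100.062 kPa
Effective stress = sigma - u
sigma' = 244.4 - 100.062 = 144.34 kPa


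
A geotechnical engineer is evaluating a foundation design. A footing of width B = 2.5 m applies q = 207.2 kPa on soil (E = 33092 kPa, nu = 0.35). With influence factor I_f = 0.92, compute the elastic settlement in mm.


Result: 12.637 mm

Derivation:
Using Se = q * B * (1 - nu^2) * I_f / E
1 - nu^2 = 1 - 0.35^2 = 0.8775
Se = 207.2 * 2.5 * 0.8775 * 0.92 / 33092
Se = 0.012637 m
Convert to mm: Se = 0.012637 * 1000 = 12.637 mm


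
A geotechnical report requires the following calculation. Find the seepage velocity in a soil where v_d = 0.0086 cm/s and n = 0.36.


Using v_s = v_d / n
v_s = 0.0086 / 0.36
v_s = 0.02389 cm/s


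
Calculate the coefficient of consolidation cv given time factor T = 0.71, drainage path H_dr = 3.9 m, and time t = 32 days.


Using cv = T * H_dr^2 / t
H_dr^2 = 3.9^2 = 15.21
cv = 0.71 * 15.21 / 32
cv = 0.33747 m^2/day


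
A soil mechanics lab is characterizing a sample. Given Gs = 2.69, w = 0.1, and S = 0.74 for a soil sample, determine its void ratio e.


Result: 0.3635

Derivation:
Using the relation e = Gs * w / S
e = 2.69 * 0.1 / 0.74
e = 0.3635


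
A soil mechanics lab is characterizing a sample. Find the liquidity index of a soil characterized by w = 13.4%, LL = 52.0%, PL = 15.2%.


First compute the plasticity index:
PI = LL - PL = 52.0 - 15.2 = 36.8
Then compute the liquidity index:
LI = (w - PL) / PI
LI = (13.4 - 15.2) / 36.8
LI = -0.049


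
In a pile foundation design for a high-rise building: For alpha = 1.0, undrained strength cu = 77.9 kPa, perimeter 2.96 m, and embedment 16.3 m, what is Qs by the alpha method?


Using Qs = alpha * cu * perimeter * L
Qs = 1.0 * 77.9 * 2.96 * 16.3
Qs = 3758.52 kN


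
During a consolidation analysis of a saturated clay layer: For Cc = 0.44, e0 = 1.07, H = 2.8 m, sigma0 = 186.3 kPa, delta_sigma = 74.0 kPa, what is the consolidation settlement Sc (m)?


Using Sc = Cc * H / (1 + e0) * log10((sigma0 + delta_sigma) / sigma0)
Stress ratio = (186.3 + 74.0) / 186.3 = 1.39721
log10(1.39721) = 0.145261
Cc * H / (1 + e0) = 0.44 * 2.8 / (1 + 1.07) = 0.595169
Sc = 0.595169 * 0.145261
Sc = 0.0865 m


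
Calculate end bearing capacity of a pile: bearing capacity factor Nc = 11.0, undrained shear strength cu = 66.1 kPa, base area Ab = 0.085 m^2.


Using Qb = Nc * cu * Ab
Qb = 11.0 * 66.1 * 0.085
Qb = 61.8 kN


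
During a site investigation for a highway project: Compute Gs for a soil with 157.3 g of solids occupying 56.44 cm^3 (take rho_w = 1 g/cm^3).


Result: 2.787

Derivation:
Using Gs = m_s / (V_s * rho_w)
Since rho_w = 1 g/cm^3:
Gs = 157.3 / 56.44
Gs = 2.787


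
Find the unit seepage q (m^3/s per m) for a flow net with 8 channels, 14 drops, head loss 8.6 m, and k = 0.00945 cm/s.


Convert k to m/s for unit consistency with H:
k = 0.00945 cm/s = 0.00945 / 100 m/s = 9.45e-05 m/s
Using q = k * H * Nf / Nd
Nf / Nd = 8 / 14 = 0.5714
q = 9.45e-05 * 8.6 * 0.5714
q = 0.0004644 m^3/s per m


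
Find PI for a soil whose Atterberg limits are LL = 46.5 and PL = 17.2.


Result: 29.3

Derivation:
Using PI = LL - PL
PI = 46.5 - 17.2
PI = 29.3


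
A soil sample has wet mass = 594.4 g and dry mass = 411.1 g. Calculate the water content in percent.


Using w = (m_wet - m_dry) / m_dry * 100
m_wet - m_dry = 594.4 - 411.1 = 183.3 g
w = 183.3 / 411.1 * 100
w = 44.59 %


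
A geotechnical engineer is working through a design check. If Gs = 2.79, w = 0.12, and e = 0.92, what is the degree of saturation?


Using S = Gs * w / e
S = 2.79 * 0.12 / 0.92
S = 0.3639


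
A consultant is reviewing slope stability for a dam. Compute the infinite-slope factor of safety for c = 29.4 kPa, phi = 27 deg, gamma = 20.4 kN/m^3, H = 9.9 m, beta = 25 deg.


Using Fs = c / (gamma*H*sin(beta)*cos(beta)) + tan(phi)/tan(beta)
Cohesion contribution = 29.4 / (20.4*9.9*sin(25)*cos(25))
Cohesion contribution = 0.380065
Friction contribution = tan(27)/tan(25) = 1.09268
Fs = 0.380065 + 1.09268
Fs = 1.473


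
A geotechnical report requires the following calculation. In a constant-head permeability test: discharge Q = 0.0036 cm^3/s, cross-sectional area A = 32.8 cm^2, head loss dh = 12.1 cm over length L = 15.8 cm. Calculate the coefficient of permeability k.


Compute hydraulic gradient:
i = dh / L = 12.1 / 15.8 = 0.765823
Then apply Darcy's law:
k = Q / (A * i)
k = 0.0036 / (32.8 * 0.765823)
k = 0.0036 / 25.119
k = 0.000143 cm/s


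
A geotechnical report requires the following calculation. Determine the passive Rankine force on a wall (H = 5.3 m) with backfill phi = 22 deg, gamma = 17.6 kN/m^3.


Compute passive earth pressure coefficient:
Kp = tan^2(45 + phi/2) = tan^2(56.0) = 2.197987
Compute passive force:
Pp = 0.5 * Kp * gamma * H^2
Pp = 0.5 * 2.197987 * 17.6 * 5.3^2
Pp = 543.32 kN/m


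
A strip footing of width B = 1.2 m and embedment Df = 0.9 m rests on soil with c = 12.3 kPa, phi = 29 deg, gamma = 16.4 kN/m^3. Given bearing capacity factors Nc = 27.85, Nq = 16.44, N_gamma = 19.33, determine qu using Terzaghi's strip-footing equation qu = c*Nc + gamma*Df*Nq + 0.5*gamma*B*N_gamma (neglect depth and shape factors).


Compute qu = c*Nc + gamma*Df*Nq + 0.5*gamma*B*N_gamma
Term 1: 12.3 * 27.85 = 342.555
Term 2: 16.4 * 0.9 * 16.44 = 242.6544
Term 3: 0.5 * 16.4 * 1.2 * 19.33 = 190.2072
qu = 342.555 + 242.6544 + 190.2072
qu = 775.42 kPa


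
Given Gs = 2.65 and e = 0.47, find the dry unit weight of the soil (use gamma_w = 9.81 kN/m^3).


Using gamma_d = Gs * gamma_w / (1 + e)
gamma_d = 2.65 * 9.81 / (1 + 0.47)
gamma_d = 2.65 * 9.81 / 1.47
gamma_d = 17.685 kN/m^3


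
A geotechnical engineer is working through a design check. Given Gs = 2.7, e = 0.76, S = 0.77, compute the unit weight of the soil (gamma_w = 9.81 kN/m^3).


Using gamma = gamma_w * (Gs + S*e) / (1 + e)
Numerator: Gs + S*e = 2.7 + 0.77*0.76 = 3.2852
Denominator: 1 + e = 1 + 0.76 = 1.76
gamma = 9.81 * 3.2852 / 1.76
gamma = 18.311 kN/m^3


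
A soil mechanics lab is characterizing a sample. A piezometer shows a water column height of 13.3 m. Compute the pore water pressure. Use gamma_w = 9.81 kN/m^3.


Using u = gamma_w * h_w
u = 9.81 * 13.3
u = 130.47 kPa


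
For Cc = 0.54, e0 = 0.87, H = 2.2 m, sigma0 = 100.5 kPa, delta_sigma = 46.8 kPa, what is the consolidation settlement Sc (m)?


Using Sc = Cc * H / (1 + e0) * log10((sigma0 + delta_sigma) / sigma0)
Stress ratio = (100.5 + 46.8) / 100.5 = 1.46567
log10(1.46567) = 0.166037
Cc * H / (1 + e0) = 0.54 * 2.2 / (1 + 0.87) = 0.635294
Sc = 0.635294 * 0.166037
Sc = 0.1055 m


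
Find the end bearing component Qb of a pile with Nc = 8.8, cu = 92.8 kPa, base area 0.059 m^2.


Using Qb = Nc * cu * Ab
Qb = 8.8 * 92.8 * 0.059
Qb = 48.18 kN


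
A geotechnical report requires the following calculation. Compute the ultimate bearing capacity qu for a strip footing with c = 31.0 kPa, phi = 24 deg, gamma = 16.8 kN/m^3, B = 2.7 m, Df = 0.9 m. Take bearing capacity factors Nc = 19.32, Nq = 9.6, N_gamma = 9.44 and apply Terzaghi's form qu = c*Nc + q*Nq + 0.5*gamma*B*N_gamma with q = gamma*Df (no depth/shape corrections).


Result: 958.17 kPa

Derivation:
Compute qu = c*Nc + gamma*Df*Nq + 0.5*gamma*B*N_gamma
Term 1: 31.0 * 19.32 = 598.92
Term 2: 16.8 * 0.9 * 9.6 = 145.152
Term 3: 0.5 * 16.8 * 2.7 * 9.44 = 214.0992
qu = 598.92 + 145.152 + 214.0992
qu = 958.17 kPa


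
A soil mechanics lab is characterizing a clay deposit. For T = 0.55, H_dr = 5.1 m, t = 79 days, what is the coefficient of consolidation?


Using cv = T * H_dr^2 / t
H_dr^2 = 5.1^2 = 26.01
cv = 0.55 * 26.01 / 79
cv = 0.18108 m^2/day


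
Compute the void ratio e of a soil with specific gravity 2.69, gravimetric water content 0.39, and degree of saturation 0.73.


Using the relation e = Gs * w / S
e = 2.69 * 0.39 / 0.73
e = 1.4371


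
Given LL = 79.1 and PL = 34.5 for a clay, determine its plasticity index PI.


Using PI = LL - PL
PI = 79.1 - 34.5
PI = 44.6


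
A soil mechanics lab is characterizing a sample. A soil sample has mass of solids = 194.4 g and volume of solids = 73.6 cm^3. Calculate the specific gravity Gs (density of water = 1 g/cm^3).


Using Gs = m_s / (V_s * rho_w)
Since rho_w = 1 g/cm^3:
Gs = 194.4 / 73.6
Gs = 2.641


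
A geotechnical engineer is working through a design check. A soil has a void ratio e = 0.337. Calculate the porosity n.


Using the relation n = e / (1 + e)
n = 0.337 / (1 + 0.337)
n = 0.337 / 1.337
n = 0.2521


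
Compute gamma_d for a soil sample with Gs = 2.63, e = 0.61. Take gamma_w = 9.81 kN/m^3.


Result: 16.025 kN/m^3

Derivation:
Using gamma_d = Gs * gamma_w / (1 + e)
gamma_d = 2.63 * 9.81 / (1 + 0.61)
gamma_d = 2.63 * 9.81 / 1.61
gamma_d = 16.025 kN/m^3


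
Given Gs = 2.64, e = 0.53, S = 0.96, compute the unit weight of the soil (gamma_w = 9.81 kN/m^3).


Result: 20.189 kN/m^3

Derivation:
Using gamma = gamma_w * (Gs + S*e) / (1 + e)
Numerator: Gs + S*e = 2.64 + 0.96*0.53 = 3.1488
Denominator: 1 + e = 1 + 0.53 = 1.53
gamma = 9.81 * 3.1488 / 1.53
gamma = 20.189 kN/m^3


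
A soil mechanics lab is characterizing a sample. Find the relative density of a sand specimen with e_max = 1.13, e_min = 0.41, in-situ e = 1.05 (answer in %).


Using Dr = (e_max - e) / (e_max - e_min) * 100
e_max - e = 1.13 - 1.05 = 0.08
e_max - e_min = 1.13 - 0.41 = 0.72
Dr = 0.08 / 0.72 * 100
Dr = 11.11 %


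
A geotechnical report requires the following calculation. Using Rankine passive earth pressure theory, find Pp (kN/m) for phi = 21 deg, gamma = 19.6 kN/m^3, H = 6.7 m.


Compute passive earth pressure coefficient:
Kp = tan^2(45 + phi/2) = tan^2(55.5) = 2.117051
Compute passive force:
Pp = 0.5 * Kp * gamma * H^2
Pp = 0.5 * 2.117051 * 19.6 * 6.7^2
Pp = 931.34 kN/m


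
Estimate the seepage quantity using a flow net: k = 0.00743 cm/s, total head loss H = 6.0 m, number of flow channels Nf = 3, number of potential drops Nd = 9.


Convert k to m/s for unit consistency with H:
k = 0.00743 cm/s = 0.00743 / 100 m/s = 7.43e-05 m/s
Using q = k * H * Nf / Nd
Nf / Nd = 3 / 9 = 0.3333
q = 7.43e-05 * 6.0 * 0.3333
q = 0.0001486 m^3/s per m


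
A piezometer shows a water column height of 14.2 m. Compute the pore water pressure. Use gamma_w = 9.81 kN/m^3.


Using u = gamma_w * h_w
u = 9.81 * 14.2
u = 139.3 kPa


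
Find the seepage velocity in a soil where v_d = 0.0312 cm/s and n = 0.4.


Using v_s = v_d / n
v_s = 0.0312 / 0.4
v_s = 0.078 cm/s


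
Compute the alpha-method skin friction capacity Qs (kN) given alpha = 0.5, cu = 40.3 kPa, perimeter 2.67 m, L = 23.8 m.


Using Qs = alpha * cu * perimeter * L
Qs = 0.5 * 40.3 * 2.67 * 23.8
Qs = 1280.45 kN


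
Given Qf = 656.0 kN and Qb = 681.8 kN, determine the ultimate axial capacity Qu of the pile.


Using Qu = Qf + Qb
Qu = 656.0 + 681.8
Qu = 1337.8 kN


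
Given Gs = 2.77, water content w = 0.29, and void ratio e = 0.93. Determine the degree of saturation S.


Using S = Gs * w / e
S = 2.77 * 0.29 / 0.93
S = 0.8638


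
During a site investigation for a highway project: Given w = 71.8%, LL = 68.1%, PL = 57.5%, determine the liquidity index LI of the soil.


First compute the plasticity index:
PI = LL - PL = 68.1 - 57.5 = 10.6
Then compute the liquidity index:
LI = (w - PL) / PI
LI = (71.8 - 57.5) / 10.6
LI = 1.349


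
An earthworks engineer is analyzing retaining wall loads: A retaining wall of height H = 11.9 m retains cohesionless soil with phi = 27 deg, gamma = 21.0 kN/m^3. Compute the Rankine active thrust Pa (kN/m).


Compute active earth pressure coefficient:
Ka = tan^2(45 - phi/2) = tan^2(31.5) = 0.375525
Compute active force:
Pa = 0.5 * Ka * gamma * H^2
Pa = 0.5 * 0.375525 * 21.0 * 11.9^2
Pa = 558.37 kN/m


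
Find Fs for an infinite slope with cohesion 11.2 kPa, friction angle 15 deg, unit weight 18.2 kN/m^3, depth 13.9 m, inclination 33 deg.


Result: 0.51

Derivation:
Using Fs = c / (gamma*H*sin(beta)*cos(beta)) + tan(phi)/tan(beta)
Cohesion contribution = 11.2 / (18.2*13.9*sin(33)*cos(33))
Cohesion contribution = 0.0969241
Friction contribution = tan(15)/tan(33) = 0.412606
Fs = 0.0969241 + 0.412606
Fs = 0.51


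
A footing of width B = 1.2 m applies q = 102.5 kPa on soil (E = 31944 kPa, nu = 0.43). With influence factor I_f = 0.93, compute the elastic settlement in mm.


Result: 2.919 mm

Derivation:
Using Se = q * B * (1 - nu^2) * I_f / E
1 - nu^2 = 1 - 0.43^2 = 0.8151
Se = 102.5 * 1.2 * 0.8151 * 0.93 / 31944
Se = 0.002919 m
Convert to mm: Se = 0.002919 * 1000 = 2.919 mm


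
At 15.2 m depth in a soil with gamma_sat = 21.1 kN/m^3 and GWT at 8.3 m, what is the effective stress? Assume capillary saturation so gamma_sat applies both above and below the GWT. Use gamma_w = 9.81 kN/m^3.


Total stress = gamma_sat * depth
sigma = 21.1 * 15.2 = 320.72 kPa
Pore water pressure u = gamma_w * (depth - d_wt)
u = 9.81 * (15.2 - 8.3) = 67.689 kPa
Effective stress = sigma - u
sigma' = 320.72 - 67.689 = 253.03 kPa


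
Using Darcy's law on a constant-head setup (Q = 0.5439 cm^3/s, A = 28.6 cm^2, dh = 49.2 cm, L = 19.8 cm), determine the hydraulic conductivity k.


Compute hydraulic gradient:
i = dh / L = 49.2 / 19.8 = 2.48485
Then apply Darcy's law:
k = Q / (A * i)
k = 0.5439 / (28.6 * 2.48485)
k = 0.5439 / 71.0667
k = 0.007653 cm/s


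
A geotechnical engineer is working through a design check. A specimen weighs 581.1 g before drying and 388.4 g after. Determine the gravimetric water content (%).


Using w = (m_wet - m_dry) / m_dry * 100
m_wet - m_dry = 581.1 - 388.4 = 192.7 g
w = 192.7 / 388.4 * 100
w = 49.61 %


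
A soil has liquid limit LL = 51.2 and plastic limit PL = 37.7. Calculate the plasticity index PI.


Using PI = LL - PL
PI = 51.2 - 37.7
PI = 13.5


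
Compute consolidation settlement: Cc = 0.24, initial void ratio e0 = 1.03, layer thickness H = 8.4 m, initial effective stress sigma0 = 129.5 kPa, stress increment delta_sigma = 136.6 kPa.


Using Sc = Cc * H / (1 + e0) * log10((sigma0 + delta_sigma) / sigma0)
Stress ratio = (129.5 + 136.6) / 129.5 = 2.05483
log10(2.05483) = 0.312775
Cc * H / (1 + e0) = 0.24 * 8.4 / (1 + 1.03) = 0.993103
Sc = 0.993103 * 0.312775
Sc = 0.3106 m


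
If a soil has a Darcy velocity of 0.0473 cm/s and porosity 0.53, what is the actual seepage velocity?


Result: 0.08925 cm/s

Derivation:
Using v_s = v_d / n
v_s = 0.0473 / 0.53
v_s = 0.08925 cm/s


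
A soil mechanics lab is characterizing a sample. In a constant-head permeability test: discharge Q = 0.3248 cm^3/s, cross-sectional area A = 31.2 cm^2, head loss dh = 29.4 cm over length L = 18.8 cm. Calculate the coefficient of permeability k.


Result: 0.006657 cm/s

Derivation:
Compute hydraulic gradient:
i = dh / L = 29.4 / 18.8 = 1.56383
Then apply Darcy's law:
k = Q / (A * i)
k = 0.3248 / (31.2 * 1.56383)
k = 0.3248 / 48.7915
k = 0.006657 cm/s


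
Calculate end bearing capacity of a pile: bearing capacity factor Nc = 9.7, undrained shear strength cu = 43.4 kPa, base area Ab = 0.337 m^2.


Using Qb = Nc * cu * Ab
Qb = 9.7 * 43.4 * 0.337
Qb = 141.87 kN


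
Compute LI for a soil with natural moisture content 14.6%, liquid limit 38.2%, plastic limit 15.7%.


First compute the plasticity index:
PI = LL - PL = 38.2 - 15.7 = 22.5
Then compute the liquidity index:
LI = (w - PL) / PI
LI = (14.6 - 15.7) / 22.5
LI = -0.049


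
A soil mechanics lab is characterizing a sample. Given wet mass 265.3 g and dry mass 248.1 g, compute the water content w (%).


Using w = (m_wet - m_dry) / m_dry * 100
m_wet - m_dry = 265.3 - 248.1 = 17.2 g
w = 17.2 / 248.1 * 100
w = 6.93 %


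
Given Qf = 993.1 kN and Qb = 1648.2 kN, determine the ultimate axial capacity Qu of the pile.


Using Qu = Qf + Qb
Qu = 993.1 + 1648.2
Qu = 2641.3 kN


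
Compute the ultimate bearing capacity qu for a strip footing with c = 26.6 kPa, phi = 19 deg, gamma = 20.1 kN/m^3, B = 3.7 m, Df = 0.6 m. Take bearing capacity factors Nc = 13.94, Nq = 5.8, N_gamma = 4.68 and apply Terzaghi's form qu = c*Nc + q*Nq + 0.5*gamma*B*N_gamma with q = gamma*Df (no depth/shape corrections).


Result: 614.78 kPa

Derivation:
Compute qu = c*Nc + gamma*Df*Nq + 0.5*gamma*B*N_gamma
Term 1: 26.6 * 13.94 = 370.804
Term 2: 20.1 * 0.6 * 5.8 = 69.948
Term 3: 0.5 * 20.1 * 3.7 * 4.68 = 174.0258
qu = 370.804 + 69.948 + 174.0258
qu = 614.78 kPa


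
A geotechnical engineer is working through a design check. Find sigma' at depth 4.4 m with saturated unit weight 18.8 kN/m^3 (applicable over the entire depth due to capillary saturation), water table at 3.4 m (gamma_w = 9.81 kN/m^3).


Result: 72.91 kPa

Derivation:
Total stress = gamma_sat * depth
sigma = 18.8 * 4.4 = 82.72 kPa
Pore water pressure u = gamma_w * (depth - d_wt)
u = 9.81 * (4.4 - 3.4) = 9.81 kPa
Effective stress = sigma - u
sigma' = 82.72 - 9.81 = 72.91 kPa


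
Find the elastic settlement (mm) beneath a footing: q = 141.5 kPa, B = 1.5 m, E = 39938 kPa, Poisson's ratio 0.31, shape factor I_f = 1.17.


Using Se = q * B * (1 - nu^2) * I_f / E
1 - nu^2 = 1 - 0.31^2 = 0.9039
Se = 141.5 * 1.5 * 0.9039 * 1.17 / 39938
Se = 0.005620 m
Convert to mm: Se = 0.005620 * 1000 = 5.62 mm


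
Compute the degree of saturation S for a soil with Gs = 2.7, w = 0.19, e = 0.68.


Using S = Gs * w / e
S = 2.7 * 0.19 / 0.68
S = 0.7544


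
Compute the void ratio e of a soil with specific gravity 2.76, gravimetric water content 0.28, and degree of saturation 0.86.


Result: 0.8986

Derivation:
Using the relation e = Gs * w / S
e = 2.76 * 0.28 / 0.86
e = 0.8986


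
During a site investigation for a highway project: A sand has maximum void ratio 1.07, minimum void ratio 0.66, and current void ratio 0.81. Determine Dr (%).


Using Dr = (e_max - e) / (e_max - e_min) * 100
e_max - e = 1.07 - 0.81 = 0.26
e_max - e_min = 1.07 - 0.66 = 0.41
Dr = 0.26 / 0.41 * 100
Dr = 63.41 %


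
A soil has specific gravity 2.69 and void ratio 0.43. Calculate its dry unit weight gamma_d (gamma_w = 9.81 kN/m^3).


Using gamma_d = Gs * gamma_w / (1 + e)
gamma_d = 2.69 * 9.81 / (1 + 0.43)
gamma_d = 2.69 * 9.81 / 1.43
gamma_d = 18.454 kN/m^3


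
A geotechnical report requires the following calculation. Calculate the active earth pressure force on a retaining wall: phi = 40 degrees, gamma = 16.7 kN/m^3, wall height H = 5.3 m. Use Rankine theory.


Result: 51.0 kN/m

Derivation:
Compute active earth pressure coefficient:
Ka = tan^2(45 - phi/2) = tan^2(25.0) = 0.217443
Compute active force:
Pa = 0.5 * Ka * gamma * H^2
Pa = 0.5 * 0.217443 * 16.7 * 5.3^2
Pa = 51.0 kN/m


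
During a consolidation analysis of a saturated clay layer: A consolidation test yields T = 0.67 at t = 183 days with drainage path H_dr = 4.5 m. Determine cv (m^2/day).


Using cv = T * H_dr^2 / t
H_dr^2 = 4.5^2 = 20.25
cv = 0.67 * 20.25 / 183
cv = 0.07414 m^2/day


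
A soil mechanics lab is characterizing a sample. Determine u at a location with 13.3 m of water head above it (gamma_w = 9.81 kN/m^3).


Using u = gamma_w * h_w
u = 9.81 * 13.3
u = 130.47 kPa


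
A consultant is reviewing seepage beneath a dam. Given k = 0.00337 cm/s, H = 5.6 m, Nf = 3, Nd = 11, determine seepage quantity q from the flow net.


Result: 5.147e-05 m^3/s per m

Derivation:
Convert k to m/s for unit consistency with H:
k = 0.00337 cm/s = 0.00337 / 100 m/s = 3.37e-05 m/s
Using q = k * H * Nf / Nd
Nf / Nd = 3 / 11 = 0.2727
q = 3.37e-05 * 5.6 * 0.2727
q = 5.147e-05 m^3/s per m


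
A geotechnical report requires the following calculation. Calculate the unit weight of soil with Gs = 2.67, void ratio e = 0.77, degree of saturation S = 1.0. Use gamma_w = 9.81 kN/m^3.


Using gamma = gamma_w * (Gs + S*e) / (1 + e)
Numerator: Gs + S*e = 2.67 + 1.0*0.77 = 3.44
Denominator: 1 + e = 1 + 0.77 = 1.77
gamma = 9.81 * 3.44 / 1.77
gamma = 19.066 kN/m^3


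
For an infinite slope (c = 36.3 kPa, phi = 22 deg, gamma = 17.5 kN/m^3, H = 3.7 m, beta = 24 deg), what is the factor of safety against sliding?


Result: 2.416

Derivation:
Using Fs = c / (gamma*H*sin(beta)*cos(beta)) + tan(phi)/tan(beta)
Cohesion contribution = 36.3 / (17.5*3.7*sin(24)*cos(24))
Cohesion contribution = 1.50877
Friction contribution = tan(22)/tan(24) = 0.907458
Fs = 1.50877 + 0.907458
Fs = 2.416


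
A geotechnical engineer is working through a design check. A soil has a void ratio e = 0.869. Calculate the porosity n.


Using the relation n = e / (1 + e)
n = 0.869 / (1 + 0.869)
n = 0.869 / 1.869
n = 0.465


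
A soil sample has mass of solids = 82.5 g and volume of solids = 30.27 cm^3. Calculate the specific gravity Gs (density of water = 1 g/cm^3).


Using Gs = m_s / (V_s * rho_w)
Since rho_w = 1 g/cm^3:
Gs = 82.5 / 30.27
Gs = 2.725


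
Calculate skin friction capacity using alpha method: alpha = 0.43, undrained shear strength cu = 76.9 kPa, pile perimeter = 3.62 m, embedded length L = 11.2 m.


Using Qs = alpha * cu * perimeter * L
Qs = 0.43 * 76.9 * 3.62 * 11.2
Qs = 1340.67 kN


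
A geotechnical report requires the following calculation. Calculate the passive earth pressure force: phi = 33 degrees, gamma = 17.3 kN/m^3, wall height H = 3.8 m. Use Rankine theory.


Compute passive earth pressure coefficient:
Kp = tan^2(45 + phi/2) = tan^2(61.5) = 3.39212
Compute passive force:
Pp = 0.5 * Kp * gamma * H^2
Pp = 0.5 * 3.39212 * 17.3 * 3.8^2
Pp = 423.7 kN/m


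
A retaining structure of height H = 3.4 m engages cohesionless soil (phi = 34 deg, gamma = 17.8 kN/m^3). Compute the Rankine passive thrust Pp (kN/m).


Result: 363.91 kN/m

Derivation:
Compute passive earth pressure coefficient:
Kp = tan^2(45 + phi/2) = tan^2(62.0) = 3.537132
Compute passive force:
Pp = 0.5 * Kp * gamma * H^2
Pp = 0.5 * 3.537132 * 17.8 * 3.4^2
Pp = 363.91 kN/m


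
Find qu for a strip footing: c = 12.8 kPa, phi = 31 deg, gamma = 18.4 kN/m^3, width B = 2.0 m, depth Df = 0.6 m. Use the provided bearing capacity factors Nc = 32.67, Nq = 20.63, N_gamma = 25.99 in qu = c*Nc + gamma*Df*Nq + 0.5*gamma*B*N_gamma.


Compute qu = c*Nc + gamma*Df*Nq + 0.5*gamma*B*N_gamma
Term 1: 12.8 * 32.67 = 418.176
Term 2: 18.4 * 0.6 * 20.63 = 227.7552
Term 3: 0.5 * 18.4 * 2.0 * 25.99 = 478.216
qu = 418.176 + 227.7552 + 478.216
qu = 1124.15 kPa


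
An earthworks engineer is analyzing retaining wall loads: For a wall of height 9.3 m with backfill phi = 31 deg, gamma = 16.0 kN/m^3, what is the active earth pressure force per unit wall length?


Result: 221.48 kN/m

Derivation:
Compute active earth pressure coefficient:
Ka = tan^2(45 - phi/2) = tan^2(29.5) = 0.320099
Compute active force:
Pa = 0.5 * Ka * gamma * H^2
Pa = 0.5 * 0.320099 * 16.0 * 9.3^2
Pa = 221.48 kN/m


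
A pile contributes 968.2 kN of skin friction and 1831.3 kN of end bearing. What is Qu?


Result: 2799.5 kN

Derivation:
Using Qu = Qf + Qb
Qu = 968.2 + 1831.3
Qu = 2799.5 kN


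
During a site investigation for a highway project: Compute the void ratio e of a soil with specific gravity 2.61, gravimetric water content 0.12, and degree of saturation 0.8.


Result: 0.3915

Derivation:
Using the relation e = Gs * w / S
e = 2.61 * 0.12 / 0.8
e = 0.3915


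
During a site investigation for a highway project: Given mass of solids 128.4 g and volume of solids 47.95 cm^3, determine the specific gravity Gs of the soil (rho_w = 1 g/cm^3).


Using Gs = m_s / (V_s * rho_w)
Since rho_w = 1 g/cm^3:
Gs = 128.4 / 47.95
Gs = 2.678


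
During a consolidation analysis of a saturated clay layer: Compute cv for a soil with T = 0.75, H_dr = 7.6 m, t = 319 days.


Using cv = T * H_dr^2 / t
H_dr^2 = 7.6^2 = 57.76
cv = 0.75 * 57.76 / 319
cv = 0.1358 m^2/day


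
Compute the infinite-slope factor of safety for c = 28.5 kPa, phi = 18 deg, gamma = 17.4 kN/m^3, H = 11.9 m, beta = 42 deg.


Using Fs = c / (gamma*H*sin(beta)*cos(beta)) + tan(phi)/tan(beta)
Cohesion contribution = 28.5 / (17.4*11.9*sin(42)*cos(42))
Cohesion contribution = 0.276799
Friction contribution = tan(18)/tan(42) = 0.36086
Fs = 0.276799 + 0.36086
Fs = 0.638


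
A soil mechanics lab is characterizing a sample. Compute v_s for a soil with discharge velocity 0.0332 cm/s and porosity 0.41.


Using v_s = v_d / n
v_s = 0.0332 / 0.41
v_s = 0.08098 cm/s


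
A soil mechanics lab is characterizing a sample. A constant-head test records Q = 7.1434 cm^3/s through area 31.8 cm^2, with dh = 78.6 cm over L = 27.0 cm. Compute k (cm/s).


Compute hydraulic gradient:
i = dh / L = 78.6 / 27.0 = 2.91111
Then apply Darcy's law:
k = Q / (A * i)
k = 7.1434 / (31.8 * 2.91111)
k = 7.1434 / 92.5733
k = 0.077165 cm/s


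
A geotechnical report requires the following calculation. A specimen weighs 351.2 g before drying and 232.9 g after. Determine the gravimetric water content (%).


Using w = (m_wet - m_dry) / m_dry * 100
m_wet - m_dry = 351.2 - 232.9 = 118.3 g
w = 118.3 / 232.9 * 100
w = 50.79 %


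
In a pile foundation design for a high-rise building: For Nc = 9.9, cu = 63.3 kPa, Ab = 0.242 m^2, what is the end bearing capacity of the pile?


Using Qb = Nc * cu * Ab
Qb = 9.9 * 63.3 * 0.242
Qb = 151.65 kN


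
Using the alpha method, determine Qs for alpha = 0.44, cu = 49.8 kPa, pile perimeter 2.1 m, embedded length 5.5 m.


Using Qs = alpha * cu * perimeter * L
Qs = 0.44 * 49.8 * 2.1 * 5.5
Qs = 253.08 kN


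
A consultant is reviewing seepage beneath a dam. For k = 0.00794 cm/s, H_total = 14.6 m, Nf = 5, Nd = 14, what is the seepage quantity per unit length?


Result: 0.000414 m^3/s per m

Derivation:
Convert k to m/s for unit consistency with H:
k = 0.00794 cm/s = 0.00794 / 100 m/s = 7.94e-05 m/s
Using q = k * H * Nf / Nd
Nf / Nd = 5 / 14 = 0.3571
q = 7.94e-05 * 14.6 * 0.3571
q = 0.000414 m^3/s per m


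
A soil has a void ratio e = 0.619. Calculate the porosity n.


Using the relation n = e / (1 + e)
n = 0.619 / (1 + 0.619)
n = 0.619 / 1.619
n = 0.3823


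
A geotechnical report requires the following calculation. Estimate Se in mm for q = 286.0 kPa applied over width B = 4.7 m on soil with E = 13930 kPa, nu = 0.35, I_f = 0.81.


Using Se = q * B * (1 - nu^2) * I_f / E
1 - nu^2 = 1 - 0.35^2 = 0.8775
Se = 286.0 * 4.7 * 0.8775 * 0.81 / 13930
Se = 0.068587 m
Convert to mm: Se = 0.068587 * 1000 = 68.587 mm


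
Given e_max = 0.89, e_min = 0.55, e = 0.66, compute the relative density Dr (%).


Using Dr = (e_max - e) / (e_max - e_min) * 100
e_max - e = 0.89 - 0.66 = 0.23
e_max - e_min = 0.89 - 0.55 = 0.34
Dr = 0.23 / 0.34 * 100
Dr = 67.65 %


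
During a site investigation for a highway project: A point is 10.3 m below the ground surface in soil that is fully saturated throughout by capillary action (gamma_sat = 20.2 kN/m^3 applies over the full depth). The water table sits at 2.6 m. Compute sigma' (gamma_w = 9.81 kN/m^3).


Result: 132.52 kPa

Derivation:
Total stress = gamma_sat * depth
sigma = 20.2 * 10.3 = 208.06 kPa
Pore water pressure u = gamma_w * (depth - d_wt)
u = 9.81 * (10.3 - 2.6) = 75.537 kPa
Effective stress = sigma - u
sigma' = 208.06 - 75.537 = 132.52 kPa


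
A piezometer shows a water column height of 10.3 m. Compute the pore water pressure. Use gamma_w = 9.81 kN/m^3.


Using u = gamma_w * h_w
u = 9.81 * 10.3
u = 101.04 kPa


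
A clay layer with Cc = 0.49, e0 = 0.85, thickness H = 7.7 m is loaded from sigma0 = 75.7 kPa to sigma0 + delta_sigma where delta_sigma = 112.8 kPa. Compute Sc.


Result: 0.8081 m

Derivation:
Using Sc = Cc * H / (1 + e0) * log10((sigma0 + delta_sigma) / sigma0)
Stress ratio = (75.7 + 112.8) / 75.7 = 2.49009
log10(2.49009) = 0.396215
Cc * H / (1 + e0) = 0.49 * 7.7 / (1 + 0.85) = 2.03946
Sc = 2.03946 * 0.396215
Sc = 0.8081 m


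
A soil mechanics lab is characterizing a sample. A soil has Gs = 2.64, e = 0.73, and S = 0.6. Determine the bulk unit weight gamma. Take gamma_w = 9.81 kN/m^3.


Using gamma = gamma_w * (Gs + S*e) / (1 + e)
Numerator: Gs + S*e = 2.64 + 0.6*0.73 = 3.078
Denominator: 1 + e = 1 + 0.73 = 1.73
gamma = 9.81 * 3.078 / 1.73
gamma = 17.454 kN/m^3


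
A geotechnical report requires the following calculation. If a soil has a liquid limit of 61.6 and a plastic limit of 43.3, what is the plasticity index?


Using PI = LL - PL
PI = 61.6 - 43.3
PI = 18.3


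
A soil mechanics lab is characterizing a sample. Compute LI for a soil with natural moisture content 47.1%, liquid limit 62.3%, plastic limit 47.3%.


First compute the plasticity index:
PI = LL - PL = 62.3 - 47.3 = 15.0
Then compute the liquidity index:
LI = (w - PL) / PI
LI = (47.1 - 47.3) / 15.0
LI = -0.013


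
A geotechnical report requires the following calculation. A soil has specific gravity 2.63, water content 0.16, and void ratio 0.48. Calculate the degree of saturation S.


Using S = Gs * w / e
S = 2.63 * 0.16 / 0.48
S = 0.8767


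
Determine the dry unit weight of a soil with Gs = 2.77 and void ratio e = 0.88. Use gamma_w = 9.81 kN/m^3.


Using gamma_d = Gs * gamma_w / (1 + e)
gamma_d = 2.77 * 9.81 / (1 + 0.88)
gamma_d = 2.77 * 9.81 / 1.88
gamma_d = 14.454 kN/m^3


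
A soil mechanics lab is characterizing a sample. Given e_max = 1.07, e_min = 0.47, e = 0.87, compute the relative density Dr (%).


Using Dr = (e_max - e) / (e_max - e_min) * 100
e_max - e = 1.07 - 0.87 = 0.2
e_max - e_min = 1.07 - 0.47 = 0.6
Dr = 0.2 / 0.6 * 100
Dr = 33.33 %


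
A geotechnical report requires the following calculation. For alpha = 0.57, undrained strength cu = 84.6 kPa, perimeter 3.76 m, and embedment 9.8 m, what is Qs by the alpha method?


Using Qs = alpha * cu * perimeter * L
Qs = 0.57 * 84.6 * 3.76 * 9.8
Qs = 1776.88 kN


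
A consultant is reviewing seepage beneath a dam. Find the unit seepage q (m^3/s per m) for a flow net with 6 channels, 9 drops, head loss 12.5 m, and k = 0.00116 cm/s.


Convert k to m/s for unit consistency with H:
k = 0.00116 cm/s = 0.00116 / 100 m/s = 1.16e-05 m/s
Using q = k * H * Nf / Nd
Nf / Nd = 6 / 9 = 0.6667
q = 1.16e-05 * 12.5 * 0.6667
q = 9.667e-05 m^3/s per m


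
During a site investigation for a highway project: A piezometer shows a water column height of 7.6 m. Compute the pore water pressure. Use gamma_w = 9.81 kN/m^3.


Result: 74.56 kPa

Derivation:
Using u = gamma_w * h_w
u = 9.81 * 7.6
u = 74.56 kPa


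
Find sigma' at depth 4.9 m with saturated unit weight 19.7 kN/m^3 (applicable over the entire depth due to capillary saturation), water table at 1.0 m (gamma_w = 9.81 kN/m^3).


Total stress = gamma_sat * depth
sigma = 19.7 * 4.9 = 96.53 kPa
Pore water pressure u = gamma_w * (depth - d_wt)
u = 9.81 * (4.9 - 1.0) = 38.259 kPa
Effective stress = sigma - u
sigma' = 96.53 - 38.259 = 58.27 kPa


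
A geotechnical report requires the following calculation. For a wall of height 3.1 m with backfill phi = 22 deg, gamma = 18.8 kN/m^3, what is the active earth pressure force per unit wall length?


Compute active earth pressure coefficient:
Ka = tan^2(45 - phi/2) = tan^2(34.0) = 0.454962
Compute active force:
Pa = 0.5 * Ka * gamma * H^2
Pa = 0.5 * 0.454962 * 18.8 * 3.1^2
Pa = 41.1 kN/m


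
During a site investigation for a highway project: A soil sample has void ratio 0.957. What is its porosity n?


Result: 0.489

Derivation:
Using the relation n = e / (1 + e)
n = 0.957 / (1 + 0.957)
n = 0.957 / 1.957
n = 0.489


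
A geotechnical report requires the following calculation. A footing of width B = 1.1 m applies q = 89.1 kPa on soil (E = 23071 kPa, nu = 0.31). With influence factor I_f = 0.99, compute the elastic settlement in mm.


Using Se = q * B * (1 - nu^2) * I_f / E
1 - nu^2 = 1 - 0.31^2 = 0.9039
Se = 89.1 * 1.1 * 0.9039 * 0.99 / 23071
Se = 0.003802 m
Convert to mm: Se = 0.003802 * 1000 = 3.802 mm


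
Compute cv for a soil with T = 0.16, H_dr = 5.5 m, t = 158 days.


Using cv = T * H_dr^2 / t
H_dr^2 = 5.5^2 = 30.25
cv = 0.16 * 30.25 / 158
cv = 0.03063 m^2/day


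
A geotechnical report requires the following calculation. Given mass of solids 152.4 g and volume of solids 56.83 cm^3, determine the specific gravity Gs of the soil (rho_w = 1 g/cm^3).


Using Gs = m_s / (V_s * rho_w)
Since rho_w = 1 g/cm^3:
Gs = 152.4 / 56.83
Gs = 2.682


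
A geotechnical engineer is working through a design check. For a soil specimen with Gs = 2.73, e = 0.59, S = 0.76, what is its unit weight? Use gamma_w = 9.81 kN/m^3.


Result: 19.61 kN/m^3

Derivation:
Using gamma = gamma_w * (Gs + S*e) / (1 + e)
Numerator: Gs + S*e = 2.73 + 0.76*0.59 = 3.1784
Denominator: 1 + e = 1 + 0.59 = 1.59
gamma = 9.81 * 3.1784 / 1.59
gamma = 19.61 kN/m^3


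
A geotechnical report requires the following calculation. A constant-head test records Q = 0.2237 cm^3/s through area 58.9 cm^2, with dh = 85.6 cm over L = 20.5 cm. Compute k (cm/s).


Result: 0.00091 cm/s

Derivation:
Compute hydraulic gradient:
i = dh / L = 85.6 / 20.5 = 4.17561
Then apply Darcy's law:
k = Q / (A * i)
k = 0.2237 / (58.9 * 4.17561)
k = 0.2237 / 245.943
k = 0.00091 cm/s


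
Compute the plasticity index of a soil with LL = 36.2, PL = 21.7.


Result: 14.5

Derivation:
Using PI = LL - PL
PI = 36.2 - 21.7
PI = 14.5


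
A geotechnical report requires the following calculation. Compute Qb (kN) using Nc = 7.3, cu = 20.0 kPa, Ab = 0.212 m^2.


Result: 30.95 kN

Derivation:
Using Qb = Nc * cu * Ab
Qb = 7.3 * 20.0 * 0.212
Qb = 30.95 kN


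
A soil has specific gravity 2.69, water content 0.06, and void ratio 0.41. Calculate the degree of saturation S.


Result: 0.3937

Derivation:
Using S = Gs * w / e
S = 2.69 * 0.06 / 0.41
S = 0.3937


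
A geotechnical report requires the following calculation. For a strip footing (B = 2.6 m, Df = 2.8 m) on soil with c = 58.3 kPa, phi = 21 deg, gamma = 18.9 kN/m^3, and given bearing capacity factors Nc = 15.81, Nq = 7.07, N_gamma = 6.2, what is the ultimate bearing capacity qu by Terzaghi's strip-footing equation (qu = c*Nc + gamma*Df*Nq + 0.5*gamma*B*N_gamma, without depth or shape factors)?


Compute qu = c*Nc + gamma*Df*Nq + 0.5*gamma*B*N_gamma
Term 1: 58.3 * 15.81 = 921.723
Term 2: 18.9 * 2.8 * 7.07 = 374.1444
Term 3: 0.5 * 18.9 * 2.6 * 6.2 = 152.334
qu = 921.723 + 374.1444 + 152.334
qu = 1448.2 kPa


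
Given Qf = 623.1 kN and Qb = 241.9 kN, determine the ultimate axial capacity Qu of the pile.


Using Qu = Qf + Qb
Qu = 623.1 + 241.9
Qu = 865.0 kN


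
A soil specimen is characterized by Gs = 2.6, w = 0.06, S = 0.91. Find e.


Using the relation e = Gs * w / S
e = 2.6 * 0.06 / 0.91
e = 0.1714


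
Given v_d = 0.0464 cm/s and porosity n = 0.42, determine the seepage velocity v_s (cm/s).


Using v_s = v_d / n
v_s = 0.0464 / 0.42
v_s = 0.11048 cm/s


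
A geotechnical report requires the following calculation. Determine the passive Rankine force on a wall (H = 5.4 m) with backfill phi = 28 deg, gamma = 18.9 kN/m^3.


Compute passive earth pressure coefficient:
Kp = tan^2(45 + phi/2) = tan^2(59.0) = 2.769826
Compute passive force:
Pp = 0.5 * Kp * gamma * H^2
Pp = 0.5 * 2.769826 * 18.9 * 5.4^2
Pp = 763.26 kN/m


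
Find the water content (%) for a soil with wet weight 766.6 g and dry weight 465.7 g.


Result: 64.61 %

Derivation:
Using w = (m_wet - m_dry) / m_dry * 100
m_wet - m_dry = 766.6 - 465.7 = 300.9 g
w = 300.9 / 465.7 * 100
w = 64.61 %


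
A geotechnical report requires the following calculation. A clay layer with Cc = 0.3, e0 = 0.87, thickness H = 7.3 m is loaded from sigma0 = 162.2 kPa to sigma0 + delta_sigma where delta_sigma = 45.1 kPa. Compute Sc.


Result: 0.1248 m

Derivation:
Using Sc = Cc * H / (1 + e0) * log10((sigma0 + delta_sigma) / sigma0)
Stress ratio = (162.2 + 45.1) / 162.2 = 1.27805
log10(1.27805) = 0.106548
Cc * H / (1 + e0) = 0.3 * 7.3 / (1 + 0.87) = 1.17112
Sc = 1.17112 * 0.106548
Sc = 0.1248 m


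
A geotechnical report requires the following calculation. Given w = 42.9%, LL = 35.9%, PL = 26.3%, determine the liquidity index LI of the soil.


Result: 1.729

Derivation:
First compute the plasticity index:
PI = LL - PL = 35.9 - 26.3 = 9.6
Then compute the liquidity index:
LI = (w - PL) / PI
LI = (42.9 - 26.3) / 9.6
LI = 1.729


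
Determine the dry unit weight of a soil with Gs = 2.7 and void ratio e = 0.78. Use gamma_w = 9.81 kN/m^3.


Result: 14.88 kN/m^3

Derivation:
Using gamma_d = Gs * gamma_w / (1 + e)
gamma_d = 2.7 * 9.81 / (1 + 0.78)
gamma_d = 2.7 * 9.81 / 1.78
gamma_d = 14.88 kN/m^3


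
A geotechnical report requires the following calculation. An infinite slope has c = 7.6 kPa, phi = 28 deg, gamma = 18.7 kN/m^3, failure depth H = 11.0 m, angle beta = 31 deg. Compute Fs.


Using Fs = c / (gamma*H*sin(beta)*cos(beta)) + tan(phi)/tan(beta)
Cohesion contribution = 7.6 / (18.7*11.0*sin(31)*cos(31))
Cohesion contribution = 0.0836902
Friction contribution = tan(28)/tan(31) = 0.884913
Fs = 0.0836902 + 0.884913
Fs = 0.969
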